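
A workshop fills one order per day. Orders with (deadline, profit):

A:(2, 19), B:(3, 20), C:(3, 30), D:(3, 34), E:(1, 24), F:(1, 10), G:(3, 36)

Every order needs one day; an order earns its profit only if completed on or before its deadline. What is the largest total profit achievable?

Take jobs in profit order; each goes to the latest open slot no later than its deadline.
Profit order: G=36 D=34 C=30 E=24 B=20 A=19 F=10
Assign: G→slot 3, D→slot 2, C→slot 1, E skipped, B skipped, A skipped, F skipped.
Slots: [1:C] [2:D] [3:G]
Profit = 30 + 34 + 36 = 100

100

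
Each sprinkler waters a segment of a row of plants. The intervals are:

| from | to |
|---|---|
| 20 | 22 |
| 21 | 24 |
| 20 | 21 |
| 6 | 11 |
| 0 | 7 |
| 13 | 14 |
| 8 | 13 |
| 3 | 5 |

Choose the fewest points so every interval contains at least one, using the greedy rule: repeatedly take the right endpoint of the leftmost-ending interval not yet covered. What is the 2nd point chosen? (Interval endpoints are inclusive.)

11

Process intervals by earliest right end; each time one isn't hit yet, stab at its right endpoint.
Sorted: [3,5] [0,7] [6,11] [8,13] [13,14] [20,21] [20,22] [21,24]
{[3,5],[0,7]} hit by 5; {[6,11],[8,13]} hit by 11; {[13,14]} hit by 14; {[20,21],[20,22],[21,24]} hit by 21.
Points: 5, 11, 14, 21 (4 total).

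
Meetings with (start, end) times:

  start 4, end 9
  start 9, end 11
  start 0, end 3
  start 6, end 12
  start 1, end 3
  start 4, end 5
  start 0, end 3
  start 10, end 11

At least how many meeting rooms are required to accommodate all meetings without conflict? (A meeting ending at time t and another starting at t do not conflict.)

3

Count concurrent intervals with a sweep; the peak is the room count.
starts: [0, 0, 1, 4, 4, 6, 9, 10]
ends:   [3, 3, 3, 5, 9, 11, 11, 12]
s0→1 s0→2 s1→3  — peak 3.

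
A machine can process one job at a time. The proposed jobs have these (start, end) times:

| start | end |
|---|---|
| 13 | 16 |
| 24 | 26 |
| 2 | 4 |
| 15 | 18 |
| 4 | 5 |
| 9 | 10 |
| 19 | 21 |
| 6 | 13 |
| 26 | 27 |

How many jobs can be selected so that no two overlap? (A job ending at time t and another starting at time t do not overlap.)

Sort by end time and greedily take each interval whose start is ≥ the last chosen end.
Sorted by end: (2,4)  (4,5)  (9,10)  (6,13)  (13,16)  (15,18)  (19,21)  (24,26)  (26,27)
take (2,4); take (4,5); take (9,10); take (13,16); take (19,21); take (24,26); take (26,27).
Selected 7 jobs.

7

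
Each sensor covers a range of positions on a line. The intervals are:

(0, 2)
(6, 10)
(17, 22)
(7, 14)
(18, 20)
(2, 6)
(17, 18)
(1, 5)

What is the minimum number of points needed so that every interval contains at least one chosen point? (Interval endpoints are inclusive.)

Sort by right endpoint; whenever an interval is uncovered, place a point at its right end.
By right end: [0,2]  [1,5]  [2,6]  [6,10]  [7,14]  [17,18]  [18,20]  [17,22]
[0,2] uncovered → point at 2; [6,10] uncovered → point at 10; [17,18] uncovered → point at 18.
Points: 2, 10, 18 (3 total).

3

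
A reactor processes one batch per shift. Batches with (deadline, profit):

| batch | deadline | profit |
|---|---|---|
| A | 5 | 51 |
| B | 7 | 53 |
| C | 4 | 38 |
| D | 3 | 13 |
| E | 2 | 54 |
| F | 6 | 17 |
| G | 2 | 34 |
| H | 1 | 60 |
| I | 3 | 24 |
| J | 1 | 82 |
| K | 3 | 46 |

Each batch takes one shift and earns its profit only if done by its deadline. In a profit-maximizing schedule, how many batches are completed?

Take jobs in profit order; each goes to the latest open slot no later than its deadline.
By profit: J(d1,82), H(d1,60), E(d2,54), B(d7,53), A(d5,51), K(d3,46), C(d4,38), G(d2,34), I(d3,24), F(d6,17), D(d3,13)
J→slot 1; H skipped; E→slot 2; B→slot 7; A→slot 5; K→slot 3; C→slot 4; G skipped; I skipped; F→slot 6; D skipped.
7 of 11 scheduled.

7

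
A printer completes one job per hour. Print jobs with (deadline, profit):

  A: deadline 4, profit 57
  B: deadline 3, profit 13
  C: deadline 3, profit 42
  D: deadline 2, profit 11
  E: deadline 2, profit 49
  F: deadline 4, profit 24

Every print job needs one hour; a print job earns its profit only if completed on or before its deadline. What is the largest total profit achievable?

172

Sort by profit descending; place each in the latest free slot ≤ its deadline.
By profit: A(d4,57), E(d2,49), C(d3,42), F(d4,24), B(d3,13), D(d2,11)
A→slot 4; E→slot 2; C→slot 3; F→slot 1; B skipped; D skipped.
Profit = 24 + 49 + 42 + 57 = 172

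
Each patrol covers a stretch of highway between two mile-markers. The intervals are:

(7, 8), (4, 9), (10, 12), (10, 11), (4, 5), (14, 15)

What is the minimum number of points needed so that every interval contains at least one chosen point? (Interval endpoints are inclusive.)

4

By right end: [4,5]  [7,8]  [4,9]  [10,11]  [10,12]  [14,15]
[4,5] uncovered → point at 5; [7,8] uncovered → point at 8; [10,11] uncovered → point at 11; [14,15] uncovered → point at 15.
Points: 5, 8, 11, 15 (4 total).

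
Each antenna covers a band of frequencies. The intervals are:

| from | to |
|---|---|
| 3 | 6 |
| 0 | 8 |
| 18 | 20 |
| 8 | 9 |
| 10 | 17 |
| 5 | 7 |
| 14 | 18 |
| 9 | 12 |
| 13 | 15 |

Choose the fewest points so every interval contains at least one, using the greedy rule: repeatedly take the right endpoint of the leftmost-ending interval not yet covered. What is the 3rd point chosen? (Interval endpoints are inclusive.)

15

By right end: [3,6]  [5,7]  [0,8]  [8,9]  [9,12]  [13,15]  [10,17]  [14,18]  [18,20]
[3,6] uncovered → point at 6; [8,9] uncovered → point at 9; [13,15] uncovered → point at 15; [18,20] uncovered → point at 20.
Points: 6, 9, 15, 20 (4 total).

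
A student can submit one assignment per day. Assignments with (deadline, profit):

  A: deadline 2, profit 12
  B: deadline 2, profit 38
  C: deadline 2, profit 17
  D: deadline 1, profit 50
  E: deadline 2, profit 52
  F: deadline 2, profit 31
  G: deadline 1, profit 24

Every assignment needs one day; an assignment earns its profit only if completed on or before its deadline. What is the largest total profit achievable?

Profit order: E=52 D=50 B=38 F=31 G=24 C=17 A=12
Assign: E→slot 2, D→slot 1, B skipped, F skipped, G skipped, C skipped, A skipped.
Slots: [1:D] [2:E]
Profit = 50 + 52 = 102

102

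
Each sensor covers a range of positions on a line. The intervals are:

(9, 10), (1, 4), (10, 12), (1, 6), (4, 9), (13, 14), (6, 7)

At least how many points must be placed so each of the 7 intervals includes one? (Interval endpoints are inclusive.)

4

Process intervals by earliest right end; each time one isn't hit yet, stab at its right endpoint.
By right end: [1,4]  [1,6]  [6,7]  [4,9]  [9,10]  [10,12]  [13,14]
[1,4] uncovered → point at 4; [6,7] uncovered → point at 7; [9,10] uncovered → point at 10; [13,14] uncovered → point at 14.
Points: 4, 7, 10, 14 (4 total).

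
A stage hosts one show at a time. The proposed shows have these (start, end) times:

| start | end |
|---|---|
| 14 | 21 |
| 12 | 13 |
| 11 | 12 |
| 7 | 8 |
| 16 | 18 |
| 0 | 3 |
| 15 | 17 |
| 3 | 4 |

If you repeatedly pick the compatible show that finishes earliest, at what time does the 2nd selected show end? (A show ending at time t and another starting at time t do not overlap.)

Greedy by earliest finish: after sorting by end time, pick each interval compatible with the last pick.
Sorted by end: (0,3)  (3,4)  (7,8)  (11,12)  (12,13)  (15,17)  (16,18)  (14,21)
take (0,3); take (3,4); take (7,8); take (11,12); take (12,13); take (15,17); skip (16,18); skip (14,21).
Selected: (0,3) (3,4) (7,8) (11,12) (12,13) (15,17)

4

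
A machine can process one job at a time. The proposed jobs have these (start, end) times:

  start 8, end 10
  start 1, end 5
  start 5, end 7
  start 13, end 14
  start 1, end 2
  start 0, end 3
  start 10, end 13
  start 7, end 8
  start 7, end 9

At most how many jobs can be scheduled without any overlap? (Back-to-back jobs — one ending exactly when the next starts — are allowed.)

Greedy by earliest finish: after sorting by end time, pick each interval compatible with the last pick.
Sorted by end: (1,2)  (0,3)  (1,5)  (5,7)  (7,8)  (7,9)  (8,10)  (10,13)  (13,14)
take (1,2); skip (1,5); take (5,7); take (7,8); take (8,10); take (10,13); take (13,14).
Selected 6 jobs.

6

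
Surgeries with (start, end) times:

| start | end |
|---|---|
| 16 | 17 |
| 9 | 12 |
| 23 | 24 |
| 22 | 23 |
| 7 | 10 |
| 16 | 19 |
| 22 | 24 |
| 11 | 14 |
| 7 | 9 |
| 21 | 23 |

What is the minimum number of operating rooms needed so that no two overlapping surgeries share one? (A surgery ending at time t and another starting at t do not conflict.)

3

Count concurrent intervals with a sweep; the peak is the room count.
Events (time:±→running): 7:+→1 7:+→2 9:-→1 9:+→2 10:-→1 11:+→2 12:-→1 14:-→0 16:+→1 16:+→2 17:-→1 19:-→0 21:+→1 22:+→2 22:+→3 … peak 3.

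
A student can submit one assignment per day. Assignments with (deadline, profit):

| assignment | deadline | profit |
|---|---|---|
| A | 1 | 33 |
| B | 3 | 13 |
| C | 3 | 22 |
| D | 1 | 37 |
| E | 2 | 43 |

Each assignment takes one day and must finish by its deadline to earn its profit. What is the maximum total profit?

Sort by profit descending; place each in the latest free slot ≤ its deadline.
Profit order: E=43 D=37 A=33 C=22 B=13
Assign: E→slot 2, D→slot 1, A skipped, C→slot 3, B skipped.
Slots: [1:D] [2:E] [3:C]
Profit = 37 + 43 + 22 = 102

102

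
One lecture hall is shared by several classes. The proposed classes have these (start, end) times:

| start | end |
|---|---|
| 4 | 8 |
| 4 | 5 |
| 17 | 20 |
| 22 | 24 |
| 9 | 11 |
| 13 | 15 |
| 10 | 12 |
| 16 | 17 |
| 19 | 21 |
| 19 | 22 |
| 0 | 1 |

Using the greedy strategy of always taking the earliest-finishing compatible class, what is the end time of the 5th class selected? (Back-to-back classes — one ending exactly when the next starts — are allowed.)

Sort by end time and greedily take each interval whose start is ≥ the last chosen end.
By end time: (0,1), (4,5), (4,8), (9,11), (10,12), (13,15), (16,17), (17,20), (19,21), (19,22), (22,24).
Pick (0,1); next start ≥ 1 → (4,5); next start ≥ 5 → (9,11); next start ≥ 11 → (13,15); next start ≥ 15 → (16,17); next start ≥ 17 → (17,20); next start ≥ 20 → (22,24).
Selected: (0,1) (4,5) (9,11) (13,15) (16,17) (17,20) (22,24)

17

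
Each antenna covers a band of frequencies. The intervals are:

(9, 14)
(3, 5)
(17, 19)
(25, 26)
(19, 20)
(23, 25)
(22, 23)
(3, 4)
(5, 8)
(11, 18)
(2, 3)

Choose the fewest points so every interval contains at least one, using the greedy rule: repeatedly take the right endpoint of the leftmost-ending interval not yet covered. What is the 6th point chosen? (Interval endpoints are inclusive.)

Sort by right endpoint; whenever an interval is uncovered, place a point at its right end.
By right end: [2,3]  [3,4]  [3,5]  [5,8]  [9,14]  [11,18]  [17,19]  [19,20]  [22,23]  [23,25]  [25,26]
[2,3] uncovered → point at 3; [5,8] uncovered → point at 8; [9,14] uncovered → point at 14; [17,19] uncovered → point at 19; [22,23] uncovered → point at 23; [25,26] uncovered → point at 26.
Points: 3, 8, 14, 19, 23, 26 (6 total).

26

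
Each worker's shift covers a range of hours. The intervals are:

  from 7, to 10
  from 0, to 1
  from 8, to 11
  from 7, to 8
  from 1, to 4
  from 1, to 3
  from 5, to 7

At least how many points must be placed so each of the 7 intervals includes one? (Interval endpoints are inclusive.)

Process intervals by earliest right end; each time one isn't hit yet, stab at its right endpoint.
Sorted: [0,1] [1,3] [1,4] [5,7] [7,8] [7,10] [8,11]
{[0,1],[1,3],[1,4]} hit by 1; {[5,7],[7,8],[7,10]} hit by 7; {[8,11]} hit by 11.
Points: 1, 7, 11 (3 total).

3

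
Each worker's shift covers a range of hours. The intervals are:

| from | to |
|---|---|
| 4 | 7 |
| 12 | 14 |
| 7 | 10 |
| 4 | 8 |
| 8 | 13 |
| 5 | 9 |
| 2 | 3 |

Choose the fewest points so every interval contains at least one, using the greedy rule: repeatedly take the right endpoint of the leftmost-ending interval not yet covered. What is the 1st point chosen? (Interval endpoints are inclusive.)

By right end: [2,3]  [4,7]  [4,8]  [5,9]  [7,10]  [8,13]  [12,14]
[2,3] uncovered → point at 3; [4,7] uncovered → point at 7; [8,13] uncovered → point at 13.
Points: 3, 7, 13 (3 total).

3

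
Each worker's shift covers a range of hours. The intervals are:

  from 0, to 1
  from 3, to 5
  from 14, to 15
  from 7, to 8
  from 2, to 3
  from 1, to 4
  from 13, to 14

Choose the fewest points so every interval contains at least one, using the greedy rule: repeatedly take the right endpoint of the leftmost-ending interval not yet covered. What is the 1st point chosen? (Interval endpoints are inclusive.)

Process intervals by earliest right end; each time one isn't hit yet, stab at its right endpoint.
Sorted: [0,1] [2,3] [1,4] [3,5] [7,8] [13,14] [14,15]
{[0,1]} hit by 1; {[2,3],[1,4],[3,5]} hit by 3; {[7,8]} hit by 8; {[13,14],[14,15]} hit by 14.
Points: 1, 3, 8, 14 (4 total).

1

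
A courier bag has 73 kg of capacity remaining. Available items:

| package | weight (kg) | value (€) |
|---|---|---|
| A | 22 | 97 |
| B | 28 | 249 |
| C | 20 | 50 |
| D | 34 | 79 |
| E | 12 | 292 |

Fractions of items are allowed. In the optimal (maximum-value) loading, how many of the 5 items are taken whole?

Ratios (sorted): E 24.33, B 8.89, A 4.41, C 2.50, D 2.32
take E (12 @ 292); take B (28 @ 249); take A (22 @ 97); take 11/20 of C → 27.50. Capacity used 73/73.
3 item(s) taken whole; one partial (take 11/20 of C).

3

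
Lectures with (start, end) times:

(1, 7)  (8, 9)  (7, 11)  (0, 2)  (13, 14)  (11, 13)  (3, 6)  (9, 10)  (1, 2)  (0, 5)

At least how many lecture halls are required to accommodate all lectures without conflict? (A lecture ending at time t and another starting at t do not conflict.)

Count concurrent intervals with a sweep; the peak is the room count.
Events (time:±→running): 0:+→1 0:+→2 1:+→3 1:+→4 … peak 4.

4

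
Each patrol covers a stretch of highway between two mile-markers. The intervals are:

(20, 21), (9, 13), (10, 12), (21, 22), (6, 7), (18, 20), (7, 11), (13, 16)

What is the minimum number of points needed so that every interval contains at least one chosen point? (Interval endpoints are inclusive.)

5

Sort by right endpoint; whenever an interval is uncovered, place a point at its right end.
By right end: [6,7]  [7,11]  [10,12]  [9,13]  [13,16]  [18,20]  [20,21]  [21,22]
[6,7] uncovered → point at 7; [10,12] uncovered → point at 12; [13,16] uncovered → point at 16; [18,20] uncovered → point at 20; [21,22] uncovered → point at 22.
Points: 7, 12, 16, 20, 22 (5 total).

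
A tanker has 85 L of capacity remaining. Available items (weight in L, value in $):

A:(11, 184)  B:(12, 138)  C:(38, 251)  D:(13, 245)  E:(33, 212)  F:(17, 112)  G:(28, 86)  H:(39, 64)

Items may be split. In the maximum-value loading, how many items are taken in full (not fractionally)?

Greedy by value/weight ratio, highest first.
Order: D (245/13=18.85) > A (184/11=16.73) > B (138/12=11.50) > C (251/38=6.61) > F (112/17=6.59) > E (212/33=6.42) > G (86/28=3.07) > H (64/39=1.64)
Fill: take D (13 @ 245) → take A (11 @ 184) → take B (12 @ 138) → take C (38 @ 251) → take 11/17 of F → 72.47; 85/85 used.
4 item(s) taken whole; one partial (take 11/17 of F).

4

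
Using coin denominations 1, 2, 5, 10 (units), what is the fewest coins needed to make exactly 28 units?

5

28 = 2×10 + 1×5 + 1×2 + 1×1
Total coins = 2 + 1 + 1 + 1 = 5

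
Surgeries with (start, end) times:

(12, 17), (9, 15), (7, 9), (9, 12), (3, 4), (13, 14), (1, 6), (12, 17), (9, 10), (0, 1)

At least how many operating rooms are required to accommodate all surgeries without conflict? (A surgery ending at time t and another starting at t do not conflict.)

4

Events (time:±→running): 0:+→1 1:-→0 1:+→1 3:+→2 4:-→1 6:-→0 7:+→1 9:-→0 9:+→1 9:+→2 9:+→3 10:-→2 12:-→1 12:+→2 12:+→3 13:+→4 … peak 4.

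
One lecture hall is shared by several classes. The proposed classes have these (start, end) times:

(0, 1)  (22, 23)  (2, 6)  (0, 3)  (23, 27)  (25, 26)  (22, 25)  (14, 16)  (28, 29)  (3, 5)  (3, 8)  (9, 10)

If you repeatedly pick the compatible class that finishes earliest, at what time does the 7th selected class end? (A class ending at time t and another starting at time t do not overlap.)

29

Sort by end time and greedily take each interval whose start is ≥ the last chosen end.
By end time: (0,1), (0,3), (3,5), (2,6), (3,8), (9,10), (14,16), (22,23), (22,25), (25,26), (23,27), (28,29).
Pick (0,1); next start ≥ 1 → (3,5); next start ≥ 5 → (9,10); next start ≥ 10 → (14,16); next start ≥ 16 → (22,23); next start ≥ 23 → (25,26); next start ≥ 26 → (28,29).
Selected: (0,1) (3,5) (9,10) (14,16) (22,23) (25,26) (28,29)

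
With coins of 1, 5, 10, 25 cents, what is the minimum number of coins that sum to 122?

Greedy: take as many of the largest coin as possible, then repeat with the remainder.
122 = 4×25 + 2×10 + 2×1
Total coins = 4 + 2 + 2 = 8

8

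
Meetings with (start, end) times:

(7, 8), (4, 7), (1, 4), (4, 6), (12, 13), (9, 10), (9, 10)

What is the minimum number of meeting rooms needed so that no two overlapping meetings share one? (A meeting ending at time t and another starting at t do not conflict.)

2

Count concurrent intervals with a sweep; the peak is the room count.
starts: [1, 4, 4, 7, 9, 9, 12]
ends:   [4, 6, 7, 8, 10, 10, 13]
s1→1 e4→0 s4→1 s4→2  — peak 2.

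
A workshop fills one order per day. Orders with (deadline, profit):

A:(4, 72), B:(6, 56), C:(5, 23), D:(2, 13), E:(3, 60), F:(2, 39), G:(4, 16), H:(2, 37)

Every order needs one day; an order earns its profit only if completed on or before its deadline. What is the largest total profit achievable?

Profit order: A=72 E=60 B=56 F=39 H=37 C=23 G=16 D=13
Assign: A→slot 4, E→slot 3, B→slot 6, F→slot 2, H→slot 1, C→slot 5, G skipped, D skipped.
Slots: [1:H] [2:F] [3:E] [4:A] [5:C] [6:B]
Profit = 37 + 39 + 60 + 72 + 23 + 56 = 287

287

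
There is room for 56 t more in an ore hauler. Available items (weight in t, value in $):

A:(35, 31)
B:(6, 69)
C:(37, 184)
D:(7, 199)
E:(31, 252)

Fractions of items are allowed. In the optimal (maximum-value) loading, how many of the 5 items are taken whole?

3

Greedy by value/weight ratio, highest first.
Ratios (sorted): D 28.43, B 11.50, E 8.13, C 4.97, A 0.89
take D (7 @ 199); take B (6 @ 69); take E (31 @ 252); take 12/37 of C → 59.68. Capacity used 56/56.
3 item(s) taken whole; one partial (take 12/37 of C).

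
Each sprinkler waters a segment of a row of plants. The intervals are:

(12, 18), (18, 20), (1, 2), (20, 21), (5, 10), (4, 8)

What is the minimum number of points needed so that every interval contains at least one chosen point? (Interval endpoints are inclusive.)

Sorted: [1,2] [4,8] [5,10] [12,18] [18,20] [20,21]
{[1,2]} hit by 2; {[4,8],[5,10]} hit by 8; {[12,18],[18,20]} hit by 18; {[20,21]} hit by 21.
Points: 2, 8, 18, 21 (4 total).

4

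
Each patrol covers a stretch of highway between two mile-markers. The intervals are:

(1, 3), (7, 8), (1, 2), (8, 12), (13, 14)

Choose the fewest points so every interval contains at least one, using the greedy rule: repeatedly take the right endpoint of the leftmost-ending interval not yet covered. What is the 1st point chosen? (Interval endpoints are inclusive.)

2

Sort by right endpoint; whenever an interval is uncovered, place a point at its right end.
Sorted: [1,2] [1,3] [7,8] [8,12] [13,14]
{[1,2],[1,3]} hit by 2; {[7,8],[8,12]} hit by 8; {[13,14]} hit by 14.
Points: 2, 8, 14 (3 total).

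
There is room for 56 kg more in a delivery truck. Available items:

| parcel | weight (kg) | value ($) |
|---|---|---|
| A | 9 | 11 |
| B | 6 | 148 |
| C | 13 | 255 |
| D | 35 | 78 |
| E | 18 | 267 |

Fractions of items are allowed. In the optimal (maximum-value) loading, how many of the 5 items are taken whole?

Sort by value per unit weight and fill in that order.
Order: B (148/6=24.67) > C (255/13=19.62) > E (267/18=14.83) > D (78/35=2.23) > A (11/9=1.22)
Fill: take B (6 @ 148) → take C (13 @ 255) → take E (18 @ 267) → take 19/35 of D → 42.34; 56/56 used.
3 item(s) taken whole; one partial (take 19/35 of D).

3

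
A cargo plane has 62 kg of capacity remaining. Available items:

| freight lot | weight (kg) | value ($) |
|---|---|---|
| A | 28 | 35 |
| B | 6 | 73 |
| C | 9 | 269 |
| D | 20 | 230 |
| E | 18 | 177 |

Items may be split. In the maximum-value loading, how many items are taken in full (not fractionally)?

4

Greedy by value/weight ratio, highest first.
Order: C (269/9=29.89) > B (73/6=12.17) > D (230/20=11.50) > E (177/18=9.83) > A (35/28=1.25)
Fill: take C (9 @ 269) → take B (6 @ 73) → take D (20 @ 230) → take E (18 @ 177) → take 9/28 of A → 11.25; 62/62 used.
4 item(s) taken whole; one partial (take 9/28 of A).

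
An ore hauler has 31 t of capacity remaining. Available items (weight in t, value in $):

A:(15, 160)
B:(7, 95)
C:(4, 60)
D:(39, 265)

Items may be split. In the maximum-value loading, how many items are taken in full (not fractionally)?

Sort by value per unit weight and fill in that order.
Ratios (sorted): C 15.00, B 13.57, A 10.67, D 6.79
take C (4 @ 60); take B (7 @ 95); take A (15 @ 160); take 5/39 of D → 33.97. Capacity used 31/31.
3 item(s) taken whole; one partial (take 5/39 of D).

3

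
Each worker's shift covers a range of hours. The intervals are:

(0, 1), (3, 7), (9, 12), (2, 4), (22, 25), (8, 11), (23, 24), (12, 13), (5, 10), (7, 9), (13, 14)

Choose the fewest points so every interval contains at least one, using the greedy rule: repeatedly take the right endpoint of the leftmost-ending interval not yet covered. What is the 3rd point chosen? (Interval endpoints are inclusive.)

Process intervals by earliest right end; each time one isn't hit yet, stab at its right endpoint.
Sorted: [0,1] [2,4] [3,7] [7,9] [5,10] [8,11] [9,12] [12,13] [13,14] [23,24] [22,25]
{[0,1]} hit by 1; {[2,4],[3,7]} hit by 4; {[7,9],[5,10],[8,11],[9,12]} hit by 9; {[12,13],[13,14]} hit by 13; {[23,24],[22,25]} hit by 24.
Points: 1, 4, 9, 13, 24 (5 total).

9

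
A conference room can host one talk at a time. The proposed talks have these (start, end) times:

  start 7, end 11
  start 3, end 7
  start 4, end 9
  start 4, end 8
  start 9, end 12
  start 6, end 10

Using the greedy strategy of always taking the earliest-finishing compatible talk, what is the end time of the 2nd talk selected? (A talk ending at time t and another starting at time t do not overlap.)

11

By end time: (3,7), (4,8), (4,9), (6,10), (7,11), (9,12).
Pick (3,7); next start ≥ 7 → (7,11).
Selected: (3,7) (7,11)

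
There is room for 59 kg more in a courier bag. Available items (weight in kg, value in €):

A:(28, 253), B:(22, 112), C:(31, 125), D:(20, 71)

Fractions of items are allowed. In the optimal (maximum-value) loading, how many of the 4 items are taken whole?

2

Order: A (253/28=9.04) > B (112/22=5.09) > C (125/31=4.03) > D (71/20=3.55)
Fill: take A (28 @ 253) → take B (22 @ 112) → take 9/31 of C → 36.29; 59/59 used.
2 item(s) taken whole; one partial (take 9/31 of C).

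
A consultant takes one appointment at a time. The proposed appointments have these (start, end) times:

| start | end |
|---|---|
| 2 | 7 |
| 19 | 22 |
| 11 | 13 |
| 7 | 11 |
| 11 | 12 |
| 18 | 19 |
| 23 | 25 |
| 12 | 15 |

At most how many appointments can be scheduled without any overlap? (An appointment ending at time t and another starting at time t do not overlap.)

7

Sort by end time and greedily take each interval whose start is ≥ the last chosen end.
By end time: (2,7), (7,11), (11,12), (11,13), (12,15), (18,19), (19,22), (23,25).
Pick (2,7); next start ≥ 7 → (7,11); next start ≥ 11 → (11,12); next start ≥ 12 → (12,15); next start ≥ 15 → (18,19); next start ≥ 19 → (19,22); next start ≥ 22 → (23,25).
Selected 7 appointments.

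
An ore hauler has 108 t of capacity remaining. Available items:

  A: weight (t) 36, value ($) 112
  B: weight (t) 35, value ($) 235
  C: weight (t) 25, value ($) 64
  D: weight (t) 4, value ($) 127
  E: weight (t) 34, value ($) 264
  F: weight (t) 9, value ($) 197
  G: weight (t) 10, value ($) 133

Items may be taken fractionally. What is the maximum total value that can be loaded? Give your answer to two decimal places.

Order: D (127/4=31.75) > F (197/9=21.89) > G (133/10=13.30) > E (264/34=7.76) > B (235/35=6.71) > A (112/36=3.11) > C (64/25=2.56)
Fill: take D (4 @ 127) → take F (9 @ 197) → take G (10 @ 133) → take E (34 @ 264) → take B (35 @ 235) → take 16/36 of A → 49.78; 108/108 used.
Total value = 1005.78

1005.78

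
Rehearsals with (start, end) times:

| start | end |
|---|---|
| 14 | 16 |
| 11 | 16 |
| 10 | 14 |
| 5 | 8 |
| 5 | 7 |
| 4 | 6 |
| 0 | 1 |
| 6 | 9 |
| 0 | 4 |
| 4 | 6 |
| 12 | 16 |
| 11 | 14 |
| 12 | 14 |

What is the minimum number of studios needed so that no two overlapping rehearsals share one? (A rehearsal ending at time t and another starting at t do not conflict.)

starts: [0, 0, 4, 4, 5, 5, 6, 10, 11, 11, 12, 12, 14]
ends:   [1, 4, 6, 6, 7, 8, 9, 14, 14, 14, 16, 16, 16]
s0→1 s0→2 e1→1 e4→0 s4→1 s4→2 s5→3 s5→4 e6→3 e6→2 s6→3 e7→2 e8→1 e9→0 s10→1 s11→2 s11→3 s12→4 s12→5  — peak 5.

5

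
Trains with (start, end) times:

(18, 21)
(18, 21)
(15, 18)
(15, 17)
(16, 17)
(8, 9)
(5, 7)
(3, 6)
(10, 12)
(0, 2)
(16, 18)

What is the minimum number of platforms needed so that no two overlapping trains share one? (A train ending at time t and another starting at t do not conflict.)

The answer is the maximum number of intervals overlapping at any instant.
starts: [0, 3, 5, 8, 10, 15, 15, 16, 16, 18, 18]
ends:   [2, 6, 7, 9, 12, 17, 17, 18, 18, 21, 21]
s0→1 e2→0 s3→1 s5→2 e6→1 e7→0 s8→1 e9→0 s10→1 e12→0 s15→1 s15→2 s16→3 s16→4  — peak 4.

4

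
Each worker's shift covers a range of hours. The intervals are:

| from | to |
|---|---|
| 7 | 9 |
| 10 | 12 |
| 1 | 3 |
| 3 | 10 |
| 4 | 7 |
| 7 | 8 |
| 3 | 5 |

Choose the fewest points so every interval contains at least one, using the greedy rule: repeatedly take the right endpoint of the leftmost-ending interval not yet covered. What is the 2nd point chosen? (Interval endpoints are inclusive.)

7

Sort by right endpoint; whenever an interval is uncovered, place a point at its right end.
By right end: [1,3]  [3,5]  [4,7]  [7,8]  [7,9]  [3,10]  [10,12]
[1,3] uncovered → point at 3; [4,7] uncovered → point at 7; [10,12] uncovered → point at 12.
Points: 3, 7, 12 (3 total).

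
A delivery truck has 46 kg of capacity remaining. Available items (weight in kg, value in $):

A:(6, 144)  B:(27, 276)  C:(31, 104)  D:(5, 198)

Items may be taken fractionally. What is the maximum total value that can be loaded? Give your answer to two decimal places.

644.84

Ratios (sorted): D 39.60, A 24.00, B 10.22, C 3.35
take D (5 @ 198); take A (6 @ 144); take B (27 @ 276); take 8/31 of C → 26.84. Capacity used 46/46.
Total value = 644.84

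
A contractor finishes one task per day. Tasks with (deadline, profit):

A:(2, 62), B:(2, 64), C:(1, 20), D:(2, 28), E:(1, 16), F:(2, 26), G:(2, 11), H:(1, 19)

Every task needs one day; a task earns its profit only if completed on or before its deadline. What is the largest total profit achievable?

By profit: B(d2,64), A(d2,62), D(d2,28), F(d2,26), C(d1,20), H(d1,19), E(d1,16), G(d2,11)
B→slot 2; A→slot 1; D skipped; F skipped; C skipped; H skipped; E skipped; G skipped.
Profit = 62 + 64 = 126

126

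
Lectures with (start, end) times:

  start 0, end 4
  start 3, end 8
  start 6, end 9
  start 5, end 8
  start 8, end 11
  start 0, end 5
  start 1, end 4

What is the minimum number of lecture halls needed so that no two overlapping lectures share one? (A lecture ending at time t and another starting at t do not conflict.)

Events (time:±→running): 0:+→1 0:+→2 1:+→3 3:+→4 … peak 4.

4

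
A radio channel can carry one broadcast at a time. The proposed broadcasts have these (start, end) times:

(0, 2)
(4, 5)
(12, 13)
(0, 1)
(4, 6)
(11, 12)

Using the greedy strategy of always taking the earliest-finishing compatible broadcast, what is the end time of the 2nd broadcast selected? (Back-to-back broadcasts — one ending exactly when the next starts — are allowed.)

Sort by end time and greedily take each interval whose start is ≥ the last chosen end.
By end time: (0,1), (0,2), (4,5), (4,6), (11,12), (12,13).
Pick (0,1); next start ≥ 1 → (4,5); next start ≥ 5 → (11,12); next start ≥ 12 → (12,13).
Selected: (0,1) (4,5) (11,12) (12,13)

5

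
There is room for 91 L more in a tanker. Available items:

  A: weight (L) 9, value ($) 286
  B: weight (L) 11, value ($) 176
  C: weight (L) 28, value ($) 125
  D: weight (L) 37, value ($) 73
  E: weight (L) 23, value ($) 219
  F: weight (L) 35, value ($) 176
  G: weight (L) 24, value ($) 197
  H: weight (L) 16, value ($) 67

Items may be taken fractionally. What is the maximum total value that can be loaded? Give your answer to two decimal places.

998.69

Sort by value per unit weight and fill in that order.
Order: A (286/9=31.78) > B (176/11=16.00) > E (219/23=9.52) > G (197/24=8.21) > F (176/35=5.03) > C (125/28=4.46) > H (67/16=4.19) > D (73/37=1.97)
Fill: take A (9 @ 286) → take B (11 @ 176) → take E (23 @ 219) → take G (24 @ 197) → take 24/35 of F → 120.69; 91/91 used.
Total value = 998.69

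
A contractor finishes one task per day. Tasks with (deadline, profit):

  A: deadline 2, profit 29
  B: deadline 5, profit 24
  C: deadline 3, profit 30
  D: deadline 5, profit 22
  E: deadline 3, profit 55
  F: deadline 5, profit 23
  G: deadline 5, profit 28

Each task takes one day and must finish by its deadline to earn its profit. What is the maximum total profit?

Profit order: E=55 C=30 A=29 G=28 B=24 F=23 D=22
Assign: E→slot 3, C→slot 2, A→slot 1, G→slot 5, B→slot 4, F skipped, D skipped.
Slots: [1:A] [2:C] [3:E] [4:B] [5:G]
Profit = 29 + 30 + 55 + 24 + 28 = 166

166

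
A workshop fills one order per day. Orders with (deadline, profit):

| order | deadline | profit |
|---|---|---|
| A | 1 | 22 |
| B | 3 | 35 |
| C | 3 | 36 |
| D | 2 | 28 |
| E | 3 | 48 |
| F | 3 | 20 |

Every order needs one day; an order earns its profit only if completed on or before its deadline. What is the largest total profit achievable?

Take jobs in profit order; each goes to the latest open slot no later than its deadline.
By profit: E(d3,48), C(d3,36), B(d3,35), D(d2,28), A(d1,22), F(d3,20)
E→slot 3; C→slot 2; B→slot 1; D skipped; A skipped; F skipped.
Profit = 35 + 36 + 48 = 119

119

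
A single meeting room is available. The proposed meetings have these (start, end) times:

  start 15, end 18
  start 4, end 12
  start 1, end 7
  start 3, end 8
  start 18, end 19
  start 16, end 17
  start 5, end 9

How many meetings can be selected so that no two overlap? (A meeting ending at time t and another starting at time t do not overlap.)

Greedy by earliest finish: after sorting by end time, pick each interval compatible with the last pick.
Sorted by end: (1,7)  (3,8)  (5,9)  (4,12)  (16,17)  (15,18)  (18,19)
take (1,7); skip (4,12); take (16,17); skip (15,18); take (18,19).
Selected 3 meetings.

3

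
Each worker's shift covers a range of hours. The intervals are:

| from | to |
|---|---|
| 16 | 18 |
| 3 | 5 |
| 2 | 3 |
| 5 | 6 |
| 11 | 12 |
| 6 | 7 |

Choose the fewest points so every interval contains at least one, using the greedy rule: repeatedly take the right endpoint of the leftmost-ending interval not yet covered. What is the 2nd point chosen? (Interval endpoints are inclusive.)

6

Process intervals by earliest right end; each time one isn't hit yet, stab at its right endpoint.
Sorted: [2,3] [3,5] [5,6] [6,7] [11,12] [16,18]
{[2,3],[3,5]} hit by 3; {[5,6],[6,7]} hit by 6; {[11,12]} hit by 12; {[16,18]} hit by 18.
Points: 3, 6, 12, 18 (4 total).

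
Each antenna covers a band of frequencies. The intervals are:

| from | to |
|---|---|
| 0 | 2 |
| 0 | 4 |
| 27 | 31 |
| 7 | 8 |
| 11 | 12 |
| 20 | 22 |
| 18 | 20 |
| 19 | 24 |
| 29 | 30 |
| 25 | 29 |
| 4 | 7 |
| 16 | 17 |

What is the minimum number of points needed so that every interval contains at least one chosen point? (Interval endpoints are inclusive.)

Sort by right endpoint; whenever an interval is uncovered, place a point at its right end.
Sorted: [0,2] [0,4] [4,7] [7,8] [11,12] [16,17] [18,20] [20,22] [19,24] [25,29] [29,30] [27,31]
{[0,2],[0,4]} hit by 2; {[4,7],[7,8]} hit by 7; {[11,12]} hit by 12; {[16,17]} hit by 17; {[18,20],[20,22],[19,24]} hit by 20; {[25,29],[29,30],[27,31]} hit by 29.
Points: 2, 7, 12, 17, 20, 29 (6 total).

6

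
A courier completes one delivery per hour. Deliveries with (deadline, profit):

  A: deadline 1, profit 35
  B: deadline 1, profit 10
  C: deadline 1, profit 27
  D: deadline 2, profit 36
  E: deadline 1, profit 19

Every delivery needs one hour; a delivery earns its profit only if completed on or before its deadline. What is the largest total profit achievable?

71

By profit: D(d2,36), A(d1,35), C(d1,27), E(d1,19), B(d1,10)
D→slot 2; A→slot 1; C skipped; E skipped; B skipped.
Profit = 35 + 36 = 71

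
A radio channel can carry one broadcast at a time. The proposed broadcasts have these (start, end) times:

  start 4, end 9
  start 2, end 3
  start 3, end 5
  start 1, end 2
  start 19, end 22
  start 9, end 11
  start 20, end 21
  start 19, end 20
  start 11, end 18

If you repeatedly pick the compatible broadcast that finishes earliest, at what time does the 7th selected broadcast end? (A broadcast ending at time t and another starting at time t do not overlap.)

Sort by end time and greedily take each interval whose start is ≥ the last chosen end.
Sorted by end: (1,2)  (2,3)  (3,5)  (4,9)  (9,11)  (11,18)  (19,20)  (20,21)  (19,22)
take (1,2); take (2,3); take (3,5); take (9,11); take (11,18); take (19,20); take (20,21).
Selected: (1,2) (2,3) (3,5) (9,11) (11,18) (19,20) (20,21)

21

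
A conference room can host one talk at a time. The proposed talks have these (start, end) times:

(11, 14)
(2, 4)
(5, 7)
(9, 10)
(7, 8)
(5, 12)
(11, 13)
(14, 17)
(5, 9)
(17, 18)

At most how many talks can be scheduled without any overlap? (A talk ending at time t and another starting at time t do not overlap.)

7

Sorted by end: (2,4)  (5,7)  (7,8)  (5,9)  (9,10)  (5,12)  (11,13)  (11,14)  (14,17)  (17,18)
take (2,4); take (5,7); take (7,8); take (9,10); take (11,13); skip (11,14); take (14,17); take (17,18).
Selected 7 talks.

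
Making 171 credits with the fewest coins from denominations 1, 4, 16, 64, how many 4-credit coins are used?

2

Greedy: take as many of the largest coin as possible, then repeat with the remainder.
171 − 2×64→43 − 2×16→11 − 2×4→3 − 3×1→0
Count of 4: 2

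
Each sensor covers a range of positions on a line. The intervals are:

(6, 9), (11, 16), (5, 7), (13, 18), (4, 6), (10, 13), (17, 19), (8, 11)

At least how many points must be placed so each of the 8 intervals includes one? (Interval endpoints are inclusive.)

Sorted: [4,6] [5,7] [6,9] [8,11] [10,13] [11,16] [13,18] [17,19]
{[4,6],[5,7],[6,9]} hit by 6; {[8,11],[10,13],[11,16]} hit by 11; {[13,18],[17,19]} hit by 18.
Points: 6, 11, 18 (3 total).

3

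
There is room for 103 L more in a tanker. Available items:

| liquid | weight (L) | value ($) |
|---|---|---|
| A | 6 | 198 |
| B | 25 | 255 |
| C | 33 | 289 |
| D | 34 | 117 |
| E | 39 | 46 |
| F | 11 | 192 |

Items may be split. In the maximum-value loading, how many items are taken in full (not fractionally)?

4

Sort by value per unit weight and fill in that order.
Order: A (198/6=33.00) > F (192/11=17.45) > B (255/25=10.20) > C (289/33=8.76) > D (117/34=3.44) > E (46/39=1.18)
Fill: take A (6 @ 198) → take F (11 @ 192) → take B (25 @ 255) → take C (33 @ 289) → take 28/34 of D → 96.35; 103/103 used.
4 item(s) taken whole; one partial (take 28/34 of D).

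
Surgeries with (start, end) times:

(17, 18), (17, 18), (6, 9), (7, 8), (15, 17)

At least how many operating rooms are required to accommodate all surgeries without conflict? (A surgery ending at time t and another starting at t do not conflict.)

Events (time:±→running): 6:+→1 7:+→2 … peak 2.

2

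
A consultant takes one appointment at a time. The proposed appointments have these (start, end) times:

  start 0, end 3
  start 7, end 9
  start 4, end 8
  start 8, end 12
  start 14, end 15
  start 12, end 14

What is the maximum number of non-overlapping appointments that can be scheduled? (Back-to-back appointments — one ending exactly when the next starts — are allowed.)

5

Greedy by earliest finish: after sorting by end time, pick each interval compatible with the last pick.
By end time: (0,3), (4,8), (7,9), (8,12), (12,14), (14,15).
Pick (0,3); next start ≥ 3 → (4,8); next start ≥ 8 → (8,12); next start ≥ 12 → (12,14); next start ≥ 14 → (14,15).
Selected 5 appointments.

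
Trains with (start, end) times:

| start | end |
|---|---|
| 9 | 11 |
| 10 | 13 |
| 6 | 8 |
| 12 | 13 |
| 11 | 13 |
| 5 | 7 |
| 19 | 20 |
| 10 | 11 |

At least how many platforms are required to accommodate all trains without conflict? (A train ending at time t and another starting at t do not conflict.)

3

Count concurrent intervals with a sweep; the peak is the room count.
starts: [5, 6, 9, 10, 10, 11, 12, 19]
ends:   [7, 8, 11, 11, 13, 13, 13, 20]
s5→1 s6→2 e7→1 e8→0 s9→1 s10→2 s10→3  — peak 3.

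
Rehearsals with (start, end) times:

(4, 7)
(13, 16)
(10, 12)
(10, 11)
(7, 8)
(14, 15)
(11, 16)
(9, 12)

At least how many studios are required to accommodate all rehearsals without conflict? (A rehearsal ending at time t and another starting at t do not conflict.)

3

Events (time:±→running): 4:+→1 7:-→0 7:+→1 8:-→0 9:+→1 10:+→2 10:+→3 … peak 3.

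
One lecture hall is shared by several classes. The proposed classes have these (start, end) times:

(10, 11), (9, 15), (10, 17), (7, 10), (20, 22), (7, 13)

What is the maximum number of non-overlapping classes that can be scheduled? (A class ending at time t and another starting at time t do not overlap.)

Sort by end time and greedily take each interval whose start is ≥ the last chosen end.
Sorted by end: (7,10)  (10,11)  (7,13)  (9,15)  (10,17)  (20,22)
take (7,10); take (10,11); skip (10,17); take (20,22).
Selected 3 classes.

3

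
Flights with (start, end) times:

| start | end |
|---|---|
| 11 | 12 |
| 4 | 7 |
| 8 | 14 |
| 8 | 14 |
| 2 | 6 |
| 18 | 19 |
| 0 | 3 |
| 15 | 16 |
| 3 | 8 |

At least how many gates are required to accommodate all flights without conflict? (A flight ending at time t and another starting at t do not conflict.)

3

Count concurrent intervals with a sweep; the peak is the room count.
starts: [0, 2, 3, 4, 8, 8, 11, 15, 18]
ends:   [3, 6, 7, 8, 12, 14, 14, 16, 19]
s0→1 s2→2 e3→1 s3→2 s4→3  — peak 3.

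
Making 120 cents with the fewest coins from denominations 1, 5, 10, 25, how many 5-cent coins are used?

0

120 − 4×25→20 − 2×10→0
Count of 5: 0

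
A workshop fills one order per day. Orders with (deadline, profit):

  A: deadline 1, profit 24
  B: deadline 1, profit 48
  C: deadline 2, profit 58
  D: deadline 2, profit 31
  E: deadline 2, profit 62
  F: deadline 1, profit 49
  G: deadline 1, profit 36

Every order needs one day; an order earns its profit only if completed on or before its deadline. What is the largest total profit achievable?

Sort by profit descending; place each in the latest free slot ≤ its deadline.
By profit: E(d2,62), C(d2,58), F(d1,49), B(d1,48), G(d1,36), D(d2,31), A(d1,24)
E→slot 2; C→slot 1; F skipped; B skipped; G skipped; D skipped; A skipped.
Profit = 58 + 62 = 120

120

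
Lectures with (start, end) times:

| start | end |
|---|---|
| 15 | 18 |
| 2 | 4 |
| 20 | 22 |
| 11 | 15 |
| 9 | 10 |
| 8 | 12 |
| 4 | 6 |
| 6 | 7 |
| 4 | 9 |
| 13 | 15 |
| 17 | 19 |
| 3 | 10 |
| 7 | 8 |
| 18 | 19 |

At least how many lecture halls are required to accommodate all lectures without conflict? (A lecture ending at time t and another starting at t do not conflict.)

3

The answer is the maximum number of intervals overlapping at any instant.
Events (time:±→running): 2:+→1 3:+→2 4:-→1 4:+→2 4:+→3 … peak 3.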